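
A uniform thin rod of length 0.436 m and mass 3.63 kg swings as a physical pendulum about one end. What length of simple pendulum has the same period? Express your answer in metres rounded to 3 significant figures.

The equivalent simple-pendulum length is L_eq = I/(md), where I is about the pivot and d = 0.2180 m.
I_cm = (1/12)mL² = 0.05750 kg·m², so I = I_cm + md² = 0.05750 + 0.1725 = 0.2300 kg·m².
L_eq = 0.2300/(3.63 × 0.2180) = 0.291 m.

0.291 m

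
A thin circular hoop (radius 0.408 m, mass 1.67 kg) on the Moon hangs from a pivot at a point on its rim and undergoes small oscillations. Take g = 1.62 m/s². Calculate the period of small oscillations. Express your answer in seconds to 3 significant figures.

4.46 s

I_cm = mr² = 0.2780 kg·m². The pivot is at distance d = 0.408 m from the centre of mass.
By the parallel-axis theorem, I = I_cm + md² = 0.2780 + 0.2780 = 0.5560 kg·m².
T = 2π√(I/(mgd)) = 2π√(0.5560/(1.67 × 1.62 × 0.408)) = 4.46 s.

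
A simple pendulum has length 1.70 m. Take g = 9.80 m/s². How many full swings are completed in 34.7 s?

13

T = 2π√(L/g) = 2π√(1.70/9.80) = 2.617 s.
Number of complete oscillations = ⌊34.7/2.617⌋ = ⌊13.26⌋ = 13.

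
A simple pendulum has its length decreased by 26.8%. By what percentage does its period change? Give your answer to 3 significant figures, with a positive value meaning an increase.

-14.4%

T ∝ √L, so T'/T = √(0.7320) = 0.8556.
Percentage change in T = (0.8556 − 1) × 100% = -14.4%.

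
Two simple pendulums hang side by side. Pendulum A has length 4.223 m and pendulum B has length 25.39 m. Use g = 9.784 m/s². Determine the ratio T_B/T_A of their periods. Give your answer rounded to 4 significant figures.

2.452

T ∝ √L, so T_B/T_A = √(L_B/L_A) = √(25.39/4.223) = 2.452.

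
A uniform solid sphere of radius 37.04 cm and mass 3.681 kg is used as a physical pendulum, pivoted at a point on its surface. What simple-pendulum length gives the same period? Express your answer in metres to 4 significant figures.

0.5186 m

The equivalent simple-pendulum length is L_eq = I/(md), where I is about the pivot and d = 0.37040 m.
I_cm = (2/5)mR² = 0.20201 kg·m², so I = I_cm + md² = 0.20201 + 0.50502 = 0.70703 kg·m².
L_eq = 0.70703/(3.681 × 0.37040) = 0.5186 m.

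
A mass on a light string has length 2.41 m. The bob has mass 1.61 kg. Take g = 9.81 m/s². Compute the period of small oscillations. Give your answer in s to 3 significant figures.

3.11 s

T = 2π√(L/g) = 2π√(2.41/9.81) = 2π × 0.4956 = 3.11 s.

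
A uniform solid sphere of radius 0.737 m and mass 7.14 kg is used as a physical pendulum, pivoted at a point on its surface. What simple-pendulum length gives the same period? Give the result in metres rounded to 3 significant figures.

The equivalent simple-pendulum length is L_eq = I/(md), where I is about the pivot and d = 0.7370 m.
I_cm = (2/5)mR² = 1.551 kg·m², so I = I_cm + md² = 1.551 + 3.878 = 5.430 kg·m².
L_eq = 5.430/(7.14 × 0.7370) = 1.03 m.

1.03 m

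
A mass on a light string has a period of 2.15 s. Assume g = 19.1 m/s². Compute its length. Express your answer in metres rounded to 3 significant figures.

2.24 m

From T = 2π√(L/g), L = gT²/(4π²) = 19.1 × 2.150²/(4π²) = 2.24 m.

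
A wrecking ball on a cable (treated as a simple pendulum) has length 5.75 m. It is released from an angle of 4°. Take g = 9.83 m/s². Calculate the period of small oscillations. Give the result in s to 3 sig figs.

4.81 s

T = 2π√(L/g) = 2π√(5.75/9.83) = 2π × 0.7648 = 4.81 s.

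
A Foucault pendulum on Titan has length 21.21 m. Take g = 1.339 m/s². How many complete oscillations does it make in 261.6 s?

T = 2π√(L/g) = 2π√(21.21/1.339) = 25.007 s.
Number of complete oscillations = ⌊261.6/25.007⌋ = ⌊10.461⌋ = 10.

10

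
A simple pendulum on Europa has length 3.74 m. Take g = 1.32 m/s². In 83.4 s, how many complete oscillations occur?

7

T = 2π√(L/g) = 2π√(3.74/1.32) = 10.58 s.
Number of complete oscillations = ⌊83.4/10.58⌋ = ⌊7.886⌋ = 7.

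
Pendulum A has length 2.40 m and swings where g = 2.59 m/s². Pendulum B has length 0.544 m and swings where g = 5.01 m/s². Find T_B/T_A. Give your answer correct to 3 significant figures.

0.342

T = 2π√(L/g), so T_B/T_A = √((L_B/g_B)/(L_A/g_A)) = √((0.544/5.01)/(2.40/2.59)) = 0.342.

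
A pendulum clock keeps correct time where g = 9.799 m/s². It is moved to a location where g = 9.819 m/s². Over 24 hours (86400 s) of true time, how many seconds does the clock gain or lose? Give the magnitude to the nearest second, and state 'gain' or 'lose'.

The clock's period scales as T ∝ 1/√g, so T'/T = √(9.799/9.819) = 0.998981.
In 86400 s of true time the clock registers 86400/0.998981 = 86488.1 s, so it gains 88 s.

gain 88 s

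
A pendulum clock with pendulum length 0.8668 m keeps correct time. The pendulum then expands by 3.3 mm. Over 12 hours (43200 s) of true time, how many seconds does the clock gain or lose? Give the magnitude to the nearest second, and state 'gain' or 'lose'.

T ∝ √L, so T'/T = √(0.87010/0.8668) = 1.00190.
In 43200 s of true time the clock registers 43200/1.00190 = 43118.0 s, so it loses 82 s.

lose 82 s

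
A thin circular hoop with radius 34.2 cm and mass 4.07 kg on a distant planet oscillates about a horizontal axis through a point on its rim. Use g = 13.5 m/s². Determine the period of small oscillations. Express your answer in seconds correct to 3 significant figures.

1.41 s

I_cm = mr² = 0.4760 kg·m². The pivot is at distance d = 0.342 m from the centre of mass.
By the parallel-axis theorem, I = I_cm + md² = 0.4760 + 0.4760 = 0.9521 kg·m².
T = 2π√(I/(mgd)) = 2π√(0.9521/(4.07 × 13.5 × 0.342)) = 1.41 s.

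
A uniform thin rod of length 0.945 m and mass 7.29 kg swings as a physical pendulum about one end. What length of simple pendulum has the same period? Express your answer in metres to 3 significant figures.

The equivalent simple-pendulum length is L_eq = I/(md), where I is about the pivot and d = 0.4725 m.
I_cm = (1/12)mL² = 0.5425 kg·m², so I = I_cm + md² = 0.5425 + 1.628 = 2.170 kg·m².
L_eq = 2.170/(7.29 × 0.4725) = 0.630 m.

0.630 m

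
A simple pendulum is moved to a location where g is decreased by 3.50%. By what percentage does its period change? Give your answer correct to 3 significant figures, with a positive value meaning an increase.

1.80%

T ∝ 1/√g, so T'/T = 1/√(0.9650) = 1.018.
Percentage change in T = (1.018 − 1) × 100% = 1.80%.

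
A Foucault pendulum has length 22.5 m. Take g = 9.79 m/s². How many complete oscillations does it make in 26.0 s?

T = 2π√(L/g) = 2π√(22.5/9.79) = 9.525 s.
Number of complete oscillations = ⌊26.0/9.525⌋ = ⌊2.730⌋ = 2.

2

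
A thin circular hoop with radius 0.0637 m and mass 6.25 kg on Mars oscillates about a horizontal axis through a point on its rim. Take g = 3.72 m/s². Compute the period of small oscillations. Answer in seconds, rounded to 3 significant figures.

I_cm = mr² = 0.02536 kg·m². The pivot is at distance d = 0.0637 m from the centre of mass.
By the parallel-axis theorem, I = I_cm + md² = 0.02536 + 0.02536 = 0.05072 kg·m².
T = 2π√(I/(mgd)) = 2π√(0.05072/(6.25 × 3.72 × 0.0637)) = 1.16 s.

1.16 s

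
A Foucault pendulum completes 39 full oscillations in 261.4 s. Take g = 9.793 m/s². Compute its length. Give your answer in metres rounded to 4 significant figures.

T = 261.4/39 = 6.7026 s.
From T = 2π√(L/g), L = gT²/(4π²) = 9.793 × 6.7026²/(4π²) = 11.14 m.

11.14 m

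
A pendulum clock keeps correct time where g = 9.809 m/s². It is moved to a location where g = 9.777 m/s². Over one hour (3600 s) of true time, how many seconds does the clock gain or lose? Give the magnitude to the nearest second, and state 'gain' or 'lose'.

lose 6 s

The clock's period scales as T ∝ 1/√g, so T'/T = √(9.809/9.777) = 1.00164.
In 3600 s of true time the clock registers 3600/1.00164 = 3594.1 s, so it loses 6 s.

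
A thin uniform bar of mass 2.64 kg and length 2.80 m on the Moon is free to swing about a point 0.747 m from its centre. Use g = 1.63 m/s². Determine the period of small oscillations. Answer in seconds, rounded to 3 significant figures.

For a physical pendulum T = 2π√(I/(mgd)), with d = 0.7470 m from pivot to centre of mass.
I_cm = mL²/12 = 2.64 × 2.80²/12 = 1.725 kg·m²; I = I_cm + md² = 1.725 + 2.64 × 0.7470² = 3.198 kg·m².
T = 2π√(3.198/(2.64 × 1.63 × 0.7470)) = 6.27 s.

6.27 s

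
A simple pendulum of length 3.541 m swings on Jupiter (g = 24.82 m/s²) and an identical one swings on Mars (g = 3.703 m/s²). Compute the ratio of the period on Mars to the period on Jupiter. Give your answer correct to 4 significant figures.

T ∝ 1/√g, so T₂/T₁ = √(g₁/g₂) = √(24.82/3.703) = 2.589.

2.589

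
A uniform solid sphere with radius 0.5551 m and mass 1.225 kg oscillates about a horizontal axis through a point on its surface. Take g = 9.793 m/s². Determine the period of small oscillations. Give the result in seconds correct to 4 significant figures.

I_cm = (2/5)mr² = 0.15099 kg·m². The pivot is at distance d = 0.5551 m from the centre of mass.
By the parallel-axis theorem, I = I_cm + md² = 0.15099 + 0.37747 = 0.52845 kg·m².
T = 2π√(I/(mgd)) = 2π√(0.52845/(1.225 × 9.793 × 0.5551)) = 1.770 s.

1.770 s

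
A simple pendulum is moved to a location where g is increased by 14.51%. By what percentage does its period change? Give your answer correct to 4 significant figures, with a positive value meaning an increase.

T ∝ 1/√g, so T'/T = 1/√(1.1451) = 0.93450.
Percentage change in T = (0.93450 − 1) × 100% = -6.550%.

-6.550%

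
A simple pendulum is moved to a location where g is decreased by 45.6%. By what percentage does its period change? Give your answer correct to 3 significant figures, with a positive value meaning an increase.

35.6%

T ∝ 1/√g, so T'/T = 1/√(0.5440) = 1.356.
Percentage change in T = (1.356 − 1) × 100% = 35.6%.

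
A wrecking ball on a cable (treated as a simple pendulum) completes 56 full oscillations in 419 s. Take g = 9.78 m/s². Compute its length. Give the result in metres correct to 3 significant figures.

13.9 m

T = 419/56 = 7.482 s.
From T = 2π√(L/g), L = gT²/(4π²) = 9.78 × 7.482²/(4π²) = 13.9 m.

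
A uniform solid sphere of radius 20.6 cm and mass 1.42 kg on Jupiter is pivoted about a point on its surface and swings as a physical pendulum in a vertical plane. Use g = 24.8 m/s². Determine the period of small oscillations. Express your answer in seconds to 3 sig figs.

0.678 s

I_cm = (2/5)mr² = 0.02410 kg·m². The pivot is at distance d = 0.206 m from the centre of mass.
By the parallel-axis theorem, I = I_cm + md² = 0.02410 + 0.06026 = 0.08436 kg·m².
T = 2π√(I/(mgd)) = 2π√(0.08436/(1.42 × 24.8 × 0.206)) = 0.678 s.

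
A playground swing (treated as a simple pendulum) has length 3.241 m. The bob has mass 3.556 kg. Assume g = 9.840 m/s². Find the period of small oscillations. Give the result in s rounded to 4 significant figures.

T = 2π√(L/g) = 2π√(3.241/9.840) = 2π × 0.57391 = 3.606 s.

3.606 s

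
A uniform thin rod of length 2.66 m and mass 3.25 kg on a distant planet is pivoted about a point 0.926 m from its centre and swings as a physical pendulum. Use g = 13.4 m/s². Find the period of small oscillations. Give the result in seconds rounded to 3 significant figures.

2.15 s

For a physical pendulum T = 2π√(I/(mgd)), with d = 0.9260 m from pivot to centre of mass.
I_cm = mL²/12 = 3.25 × 2.66²/12 = 1.916 kg·m²; I = I_cm + md² = 1.916 + 3.25 × 0.9260² = 4.703 kg·m².
T = 2π√(4.703/(3.25 × 13.4 × 0.9260)) = 2.15 s.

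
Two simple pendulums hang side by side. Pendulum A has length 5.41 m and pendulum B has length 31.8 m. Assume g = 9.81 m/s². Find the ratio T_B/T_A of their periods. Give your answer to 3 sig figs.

T ∝ √L, so T_B/T_A = √(L_B/L_A) = √(31.8/5.41) = 2.42.

2.42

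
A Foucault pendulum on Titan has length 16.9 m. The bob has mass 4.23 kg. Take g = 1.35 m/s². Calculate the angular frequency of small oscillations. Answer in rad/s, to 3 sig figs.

ω = √(g/L) = √(1.35/16.9) = 0.283 rad/s.

0.283 rad/s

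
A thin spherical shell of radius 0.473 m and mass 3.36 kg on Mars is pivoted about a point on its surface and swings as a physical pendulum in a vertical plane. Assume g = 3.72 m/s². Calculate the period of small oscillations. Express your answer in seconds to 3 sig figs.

I_cm = (2/3)mr² = 0.5012 kg·m². The pivot is at distance d = 0.473 m from the centre of mass.
By the parallel-axis theorem, I = I_cm + md² = 0.5012 + 0.7517 = 1.253 kg·m².
T = 2π√(I/(mgd)) = 2π√(1.253/(3.36 × 3.72 × 0.473)) = 2.89 s.

2.89 s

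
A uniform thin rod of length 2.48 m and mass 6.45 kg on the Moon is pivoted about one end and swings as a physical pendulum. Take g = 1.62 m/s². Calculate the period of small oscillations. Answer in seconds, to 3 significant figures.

6.35 s

For a physical pendulum T = 2π√(I/(mgd)), with d = 1.240 m from pivot to centre of mass.
I_cm = mL²/12 = 6.45 × 2.48²/12 = 3.306 kg·m²; I = I_cm + md² = 3.306 + 6.45 × 1.240² = 13.22 kg·m².
T = 2π√(13.22/(6.45 × 1.62 × 1.240)) = 6.35 s.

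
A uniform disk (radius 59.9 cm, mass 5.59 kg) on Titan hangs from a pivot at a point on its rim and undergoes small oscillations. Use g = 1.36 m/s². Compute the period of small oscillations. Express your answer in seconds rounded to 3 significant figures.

I_cm = ½mr² = 1.003 kg·m². The pivot is at distance d = 0.599 m from the centre of mass.
By the parallel-axis theorem, I = I_cm + md² = 1.003 + 2.006 = 3.009 kg·m².
T = 2π√(I/(mgd)) = 2π√(3.009/(5.59 × 1.36 × 0.599)) = 5.11 s.

5.11 s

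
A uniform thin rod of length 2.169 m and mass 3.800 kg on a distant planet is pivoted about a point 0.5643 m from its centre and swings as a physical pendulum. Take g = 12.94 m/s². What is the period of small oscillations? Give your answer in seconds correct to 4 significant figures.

For a physical pendulum T = 2π√(I/(mgd)), with d = 0.56430 m from pivot to centre of mass.
I_cm = mL²/12 = 3.800 × 2.169²/12 = 1.4898 kg·m²; I = I_cm + md² = 1.4898 + 3.800 × 0.56430² = 2.6998 kg·m².
T = 2π√(2.6998/(3.800 × 12.94 × 0.56430)) = 1.960 s.

1.960 s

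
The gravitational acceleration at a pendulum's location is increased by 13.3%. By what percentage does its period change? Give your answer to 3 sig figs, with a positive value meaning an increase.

T ∝ 1/√g, so T'/T = 1/√(1.133) = 0.9395.
Percentage change in T = (0.9395 − 1) × 100% = -6.05%.

-6.05%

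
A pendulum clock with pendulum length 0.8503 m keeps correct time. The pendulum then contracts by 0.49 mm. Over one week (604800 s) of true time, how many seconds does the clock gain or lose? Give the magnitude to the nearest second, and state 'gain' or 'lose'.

gain 174 s

T ∝ √L, so T'/T = √(0.84981/0.8503) = 0.999712.
In 604800 s of true time the clock registers 604800/0.999712 = 604974.3 s, so it gains 174 s.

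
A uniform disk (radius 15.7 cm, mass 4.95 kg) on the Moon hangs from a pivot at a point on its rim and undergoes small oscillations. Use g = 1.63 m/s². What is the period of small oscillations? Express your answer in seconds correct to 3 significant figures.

2.39 s

I_cm = ½mr² = 0.06101 kg·m². The pivot is at distance d = 0.157 m from the centre of mass.
By the parallel-axis theorem, I = I_cm + md² = 0.06101 + 0.1220 = 0.1830 kg·m².
T = 2π√(I/(mgd)) = 2π√(0.1830/(4.95 × 1.63 × 0.157)) = 2.39 s.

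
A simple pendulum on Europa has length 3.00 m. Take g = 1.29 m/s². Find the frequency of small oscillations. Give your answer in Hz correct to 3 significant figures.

T = 2π√(L/g) = 2π√(3.00/1.29) = 9.582 s, so f = 1/T = 0.104 Hz.

0.104 Hz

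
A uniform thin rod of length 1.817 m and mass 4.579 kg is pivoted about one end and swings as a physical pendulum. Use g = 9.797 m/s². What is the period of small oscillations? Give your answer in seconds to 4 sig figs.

2.209 s

For a physical pendulum T = 2π√(I/(mgd)), with d = 0.90850 m from pivot to centre of mass.
I_cm = mL²/12 = 4.579 × 1.817²/12 = 1.2598 kg·m²; I = I_cm + md² = 1.2598 + 4.579 × 0.90850² = 5.0392 kg·m².
T = 2π√(5.0392/(4.579 × 9.797 × 0.90850)) = 2.209 s.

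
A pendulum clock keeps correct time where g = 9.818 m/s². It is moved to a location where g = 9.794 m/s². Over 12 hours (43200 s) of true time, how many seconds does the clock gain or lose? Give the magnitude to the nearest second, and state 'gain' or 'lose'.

lose 53 s

The clock's period scales as T ∝ 1/√g, so T'/T = √(9.818/9.794) = 1.00122.
In 43200 s of true time the clock registers 43200/1.00122 = 43147.2 s, so it loses 53 s.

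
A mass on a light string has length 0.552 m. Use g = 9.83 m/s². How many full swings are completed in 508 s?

341

T = 2π√(L/g) = 2π√(0.552/9.83) = 1.489 s.
Number of complete oscillations = ⌊508/1.489⌋ = ⌊341.2⌋ = 341.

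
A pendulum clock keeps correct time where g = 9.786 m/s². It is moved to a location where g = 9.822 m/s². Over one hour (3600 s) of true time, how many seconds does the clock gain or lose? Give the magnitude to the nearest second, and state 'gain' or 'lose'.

gain 7 s

The clock's period scales as T ∝ 1/√g, so T'/T = √(9.786/9.822) = 0.998166.
In 3600 s of true time the clock registers 3600/0.998166 = 3606.6 s, so it gains 7 s.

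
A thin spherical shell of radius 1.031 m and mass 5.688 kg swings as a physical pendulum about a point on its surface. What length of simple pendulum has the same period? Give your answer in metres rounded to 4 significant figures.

1.718 m

The equivalent simple-pendulum length is L_eq = I/(md), where I is about the pivot and d = 1.0310 m.
I_cm = (2/3)mR² = 4.0307 kg·m², so I = I_cm + md² = 4.0307 + 6.0461 = 10.077 kg·m².
L_eq = 10.077/(5.688 × 1.0310) = 1.718 m.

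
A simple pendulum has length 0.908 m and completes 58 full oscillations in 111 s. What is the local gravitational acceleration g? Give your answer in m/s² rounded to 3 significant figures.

T = 111/58 = 1.914 s.
From T = 2π√(L/g), g = 4π²L/T² = 4π² × 0.908/1.914² = 9.79 m/s².

9.79 m/s²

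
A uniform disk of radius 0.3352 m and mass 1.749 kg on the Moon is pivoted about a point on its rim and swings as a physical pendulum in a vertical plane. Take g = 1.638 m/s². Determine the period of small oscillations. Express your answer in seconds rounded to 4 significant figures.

3.481 s

I_cm = ½mr² = 0.098258 kg·m². The pivot is at distance d = 0.3352 m from the centre of mass.
By the parallel-axis theorem, I = I_cm + md² = 0.098258 + 0.19652 = 0.29477 kg·m².
T = 2π√(I/(mgd)) = 2π√(0.29477/(1.749 × 1.638 × 0.3352)) = 3.481 s.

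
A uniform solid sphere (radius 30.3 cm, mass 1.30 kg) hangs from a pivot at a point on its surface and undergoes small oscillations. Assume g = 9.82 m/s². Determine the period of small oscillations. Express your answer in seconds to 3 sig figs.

I_cm = (2/5)mr² = 0.04774 kg·m². The pivot is at distance d = 0.303 m from the centre of mass.
By the parallel-axis theorem, I = I_cm + md² = 0.04774 + 0.1194 = 0.1671 kg·m².
T = 2π√(I/(mgd)) = 2π√(0.1671/(1.30 × 9.82 × 0.303)) = 1.31 s.

1.31 s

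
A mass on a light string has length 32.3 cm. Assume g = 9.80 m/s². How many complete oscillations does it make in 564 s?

494

T = 2π√(L/g) = 2π√(0.323/9.80) = 1.141 s.
Number of complete oscillations = ⌊564/1.141⌋ = ⌊494.4⌋ = 494.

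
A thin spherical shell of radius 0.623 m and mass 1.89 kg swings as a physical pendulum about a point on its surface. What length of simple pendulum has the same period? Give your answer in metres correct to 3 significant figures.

The equivalent simple-pendulum length is L_eq = I/(md), where I is about the pivot and d = 0.6230 m.
I_cm = (2/3)mR² = 0.4890 kg·m², so I = I_cm + md² = 0.4890 + 0.7336 = 1.223 kg·m².
L_eq = 1.223/(1.89 × 0.6230) = 1.04 m.

1.04 m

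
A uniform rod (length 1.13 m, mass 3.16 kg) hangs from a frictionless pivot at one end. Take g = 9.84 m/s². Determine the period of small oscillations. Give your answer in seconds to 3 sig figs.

1.74 s

For a physical pendulum T = 2π√(I/(mgd)), with d = 0.5650 m from pivot to centre of mass.
I_cm = mL²/12 = 3.16 × 1.13²/12 = 0.3363 kg·m²; I = I_cm + md² = 0.3363 + 3.16 × 0.5650² = 1.345 kg·m².
T = 2π√(1.345/(3.16 × 9.84 × 0.5650)) = 1.74 s.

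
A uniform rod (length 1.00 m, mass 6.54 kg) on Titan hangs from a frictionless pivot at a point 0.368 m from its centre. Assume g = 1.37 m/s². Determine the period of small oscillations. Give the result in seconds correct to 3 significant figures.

4.14 s

For a physical pendulum T = 2π√(I/(mgd)), with d = 0.3680 m from pivot to centre of mass.
I_cm = mL²/12 = 6.54 × 1.00²/12 = 0.5450 kg·m²; I = I_cm + md² = 0.5450 + 6.54 × 0.3680² = 1.431 kg·m².
T = 2π√(1.431/(6.54 × 1.37 × 0.3680)) = 4.14 s.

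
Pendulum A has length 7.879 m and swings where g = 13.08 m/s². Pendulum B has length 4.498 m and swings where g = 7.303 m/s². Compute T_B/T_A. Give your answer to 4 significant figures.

1.011

T = 2π√(L/g), so T_B/T_A = √((L_B/g_B)/(L_A/g_A)) = √((4.498/7.303)/(7.879/13.08)) = 1.011.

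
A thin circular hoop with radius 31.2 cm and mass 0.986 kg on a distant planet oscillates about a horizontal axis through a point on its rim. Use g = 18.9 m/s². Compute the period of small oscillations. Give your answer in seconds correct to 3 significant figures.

I_cm = mr² = 0.09598 kg·m². The pivot is at distance d = 0.312 m from the centre of mass.
By the parallel-axis theorem, I = I_cm + md² = 0.09598 + 0.09598 = 0.1920 kg·m².
T = 2π√(I/(mgd)) = 2π√(0.1920/(0.986 × 18.9 × 0.312)) = 1.14 s.

1.14 s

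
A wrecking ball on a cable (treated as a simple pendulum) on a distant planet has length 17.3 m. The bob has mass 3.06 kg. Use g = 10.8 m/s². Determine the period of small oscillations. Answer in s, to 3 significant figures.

T = 2π√(L/g) = 2π√(17.3/10.8) = 2π × 1.266 = 7.95 s.

7.95 s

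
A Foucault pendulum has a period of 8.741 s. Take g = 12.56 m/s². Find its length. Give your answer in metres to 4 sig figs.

24.31 m

From T = 2π√(L/g), L = gT²/(4π²) = 12.56 × 8.7410²/(4π²) = 24.31 m.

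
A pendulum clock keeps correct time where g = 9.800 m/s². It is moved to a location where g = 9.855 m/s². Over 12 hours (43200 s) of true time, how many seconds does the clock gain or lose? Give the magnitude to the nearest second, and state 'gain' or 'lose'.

gain 121 s

The clock's period scales as T ∝ 1/√g, so T'/T = √(9.800/9.855) = 0.997206.
In 43200 s of true time the clock registers 43200/0.997206 = 43321.1 s, so it gains 121 s.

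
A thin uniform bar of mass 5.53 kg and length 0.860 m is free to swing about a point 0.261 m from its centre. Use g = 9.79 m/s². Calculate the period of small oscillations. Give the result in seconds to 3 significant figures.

1.42 s

For a physical pendulum T = 2π√(I/(mgd)), with d = 0.2610 m from pivot to centre of mass.
I_cm = mL²/12 = 5.53 × 0.860²/12 = 0.3408 kg·m²; I = I_cm + md² = 0.3408 + 5.53 × 0.2610² = 0.7175 kg·m².
T = 2π√(0.7175/(5.53 × 9.79 × 0.2610)) = 1.42 s.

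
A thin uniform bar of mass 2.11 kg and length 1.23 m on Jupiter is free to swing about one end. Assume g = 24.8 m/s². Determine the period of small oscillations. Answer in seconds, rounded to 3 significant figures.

1.14 s

For a physical pendulum T = 2π√(I/(mgd)), with d = 0.6150 m from pivot to centre of mass.
I_cm = mL²/12 = 2.11 × 1.23²/12 = 0.2660 kg·m²; I = I_cm + md² = 0.2660 + 2.11 × 0.6150² = 1.064 kg·m².
T = 2π√(1.064/(2.11 × 24.8 × 0.6150)) = 1.14 s.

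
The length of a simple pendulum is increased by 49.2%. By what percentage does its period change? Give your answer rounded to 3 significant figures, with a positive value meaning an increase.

22.1%

T ∝ √L, so T'/T = √(1.492) = 1.221.
Percentage change in T = (1.221 − 1) × 100% = 22.1%.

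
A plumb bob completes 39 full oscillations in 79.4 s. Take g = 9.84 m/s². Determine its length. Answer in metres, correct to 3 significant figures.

T = 79.4/39 = 2.036 s.
From T = 2π√(L/g), L = gT²/(4π²) = 9.84 × 2.036²/(4π²) = 1.03 m.

1.03 m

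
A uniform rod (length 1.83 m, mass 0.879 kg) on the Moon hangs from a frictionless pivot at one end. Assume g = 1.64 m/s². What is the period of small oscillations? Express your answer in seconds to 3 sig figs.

5.42 s

For a physical pendulum T = 2π√(I/(mgd)), with d = 0.9150 m from pivot to centre of mass.
I_cm = mL²/12 = 0.879 × 1.83²/12 = 0.2453 kg·m²; I = I_cm + md² = 0.2453 + 0.879 × 0.9150² = 0.9812 kg·m².
T = 2π√(0.9812/(0.879 × 1.64 × 0.9150)) = 5.42 s.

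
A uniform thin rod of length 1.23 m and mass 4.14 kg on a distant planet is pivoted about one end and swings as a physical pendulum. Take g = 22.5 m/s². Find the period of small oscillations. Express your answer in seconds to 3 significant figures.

1.20 s

For a physical pendulum T = 2π√(I/(mgd)), with d = 0.6150 m from pivot to centre of mass.
I_cm = mL²/12 = 4.14 × 1.23²/12 = 0.5220 kg·m²; I = I_cm + md² = 0.5220 + 4.14 × 0.6150² = 2.088 kg·m².
T = 2π√(2.088/(4.14 × 22.5 × 0.6150)) = 1.20 s.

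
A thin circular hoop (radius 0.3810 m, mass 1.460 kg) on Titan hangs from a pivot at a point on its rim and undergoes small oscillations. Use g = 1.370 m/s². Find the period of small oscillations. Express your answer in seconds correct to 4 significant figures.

I_cm = mr² = 0.21194 kg·m². The pivot is at distance d = 0.3810 m from the centre of mass.
By the parallel-axis theorem, I = I_cm + md² = 0.21194 + 0.21194 = 0.42387 kg·m².
T = 2π√(I/(mgd)) = 2π√(0.42387/(1.460 × 1.370 × 0.3810)) = 4.686 s.

4.686 s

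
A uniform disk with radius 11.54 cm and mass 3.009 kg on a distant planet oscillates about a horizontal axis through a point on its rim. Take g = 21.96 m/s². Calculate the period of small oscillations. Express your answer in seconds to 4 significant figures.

0.5578 s

I_cm = ½mr² = 0.020036 kg·m². The pivot is at distance d = 0.1154 m from the centre of mass.
By the parallel-axis theorem, I = I_cm + md² = 0.020036 + 0.040071 = 0.060107 kg·m².
T = 2π√(I/(mgd)) = 2π√(0.060107/(3.009 × 21.96 × 0.1154)) = 0.5578 s.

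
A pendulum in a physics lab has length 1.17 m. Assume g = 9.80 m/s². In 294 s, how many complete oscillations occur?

135

T = 2π√(L/g) = 2π√(1.17/9.80) = 2.171 s.
Number of complete oscillations = ⌊294/2.171⌋ = ⌊135.4⌋ = 135.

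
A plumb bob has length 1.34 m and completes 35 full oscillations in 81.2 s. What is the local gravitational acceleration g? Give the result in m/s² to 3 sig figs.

T = 81.2/35 = 2.320 s.
From T = 2π√(L/g), g = 4π²L/T² = 4π² × 1.34/2.320² = 9.83 m/s².

9.83 m/s²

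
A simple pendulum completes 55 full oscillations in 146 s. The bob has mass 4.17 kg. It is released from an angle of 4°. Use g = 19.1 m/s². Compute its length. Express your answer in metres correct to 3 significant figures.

3.41 m

T = 146/55 = 2.655 s.
From T = 2π√(L/g), L = gT²/(4π²) = 19.1 × 2.655²/(4π²) = 3.41 m.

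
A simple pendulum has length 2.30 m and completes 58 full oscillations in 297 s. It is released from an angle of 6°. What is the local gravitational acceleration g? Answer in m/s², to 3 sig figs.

T = 297/58 = 5.121 s.
From T = 2π√(L/g), g = 4π²L/T² = 4π² × 2.30/5.121² = 3.46 m/s².

3.46 m/s²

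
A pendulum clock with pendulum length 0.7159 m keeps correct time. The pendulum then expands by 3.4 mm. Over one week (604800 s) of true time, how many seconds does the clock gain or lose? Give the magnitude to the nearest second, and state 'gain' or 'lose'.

T ∝ √L, so T'/T = √(0.71930/0.7159) = 1.00237.
In 604800 s of true time the clock registers 604800/1.00237 = 603368.9 s, so it loses 1431 s.

lose 1431 s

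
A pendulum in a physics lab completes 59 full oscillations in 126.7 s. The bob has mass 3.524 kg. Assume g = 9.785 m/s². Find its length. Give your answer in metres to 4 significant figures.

T = 126.7/59 = 2.1475 s.
From T = 2π√(L/g), L = gT²/(4π²) = 9.785 × 2.1475²/(4π²) = 1.143 m.

1.143 m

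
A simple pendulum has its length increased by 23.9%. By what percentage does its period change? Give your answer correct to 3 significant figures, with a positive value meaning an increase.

11.3%

T ∝ √L, so T'/T = √(1.239) = 1.113.
Percentage change in T = (1.113 − 1) × 100% = 11.3%.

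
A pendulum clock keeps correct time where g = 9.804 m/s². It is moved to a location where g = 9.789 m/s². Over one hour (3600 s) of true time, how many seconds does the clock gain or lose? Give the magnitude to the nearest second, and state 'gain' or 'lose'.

The clock's period scales as T ∝ 1/√g, so T'/T = √(9.804/9.789) = 1.00077.
In 3600 s of true time the clock registers 3600/1.00077 = 3597.2 s, so it loses 3 s.

lose 3 s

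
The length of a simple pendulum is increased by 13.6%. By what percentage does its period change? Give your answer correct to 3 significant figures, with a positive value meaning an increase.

6.58%

T ∝ √L, so T'/T = √(1.136) = 1.066.
Percentage change in T = (1.066 − 1) × 100% = 6.58%.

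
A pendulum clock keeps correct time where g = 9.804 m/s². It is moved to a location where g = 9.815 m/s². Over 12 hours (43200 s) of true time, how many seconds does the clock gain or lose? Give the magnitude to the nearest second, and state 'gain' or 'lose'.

gain 24 s

The clock's period scales as T ∝ 1/√g, so T'/T = √(9.804/9.815) = 0.999439.
In 43200 s of true time the clock registers 43200/0.999439 = 43224.2 s, so it gains 24 s.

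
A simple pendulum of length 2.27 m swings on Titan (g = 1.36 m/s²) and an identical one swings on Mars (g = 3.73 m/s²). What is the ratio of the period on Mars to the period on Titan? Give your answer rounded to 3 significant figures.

0.604

T ∝ 1/√g, so T₂/T₁ = √(g₁/g₂) = √(1.36/3.73) = 0.604.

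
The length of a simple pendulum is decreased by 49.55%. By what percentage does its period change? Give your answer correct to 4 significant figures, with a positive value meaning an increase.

-28.97%

T ∝ √L, so T'/T = √(0.50450) = 0.71028.
Percentage change in T = (0.71028 − 1) × 100% = -28.97%.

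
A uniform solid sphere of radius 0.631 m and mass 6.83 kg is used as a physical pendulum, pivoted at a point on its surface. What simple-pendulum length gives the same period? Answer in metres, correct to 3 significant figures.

The equivalent simple-pendulum length is L_eq = I/(md), where I is about the pivot and d = 0.6310 m.
I_cm = (2/5)mR² = 1.088 kg·m², so I = I_cm + md² = 1.088 + 2.719 = 3.807 kg·m².
L_eq = 3.807/(6.83 × 0.6310) = 0.883 m.

0.883 m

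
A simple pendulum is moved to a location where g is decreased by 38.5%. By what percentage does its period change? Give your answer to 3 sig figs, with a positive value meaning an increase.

27.5%

T ∝ 1/√g, so T'/T = 1/√(0.6150) = 1.275.
Percentage change in T = (1.275 − 1) × 100% = 27.5%.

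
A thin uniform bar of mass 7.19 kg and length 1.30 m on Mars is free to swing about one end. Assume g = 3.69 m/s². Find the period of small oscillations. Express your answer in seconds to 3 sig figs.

3.05 s

For a physical pendulum T = 2π√(I/(mgd)), with d = 0.6500 m from pivot to centre of mass.
I_cm = mL²/12 = 7.19 × 1.30²/12 = 1.013 kg·m²; I = I_cm + md² = 1.013 + 7.19 × 0.6500² = 4.050 kg·m².
T = 2π√(4.050/(7.19 × 3.69 × 0.6500)) = 3.05 s.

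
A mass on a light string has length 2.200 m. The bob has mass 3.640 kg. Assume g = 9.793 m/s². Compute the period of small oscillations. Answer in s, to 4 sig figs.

2.978 s

T = 2π√(L/g) = 2π√(2.200/9.793) = 2π × 0.47397 = 2.978 s.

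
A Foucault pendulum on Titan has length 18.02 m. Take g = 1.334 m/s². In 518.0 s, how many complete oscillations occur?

T = 2π√(L/g) = 2π√(18.02/1.334) = 23.093 s.
Number of complete oscillations = ⌊518.0/23.093⌋ = ⌊22.431⌋ = 22.

22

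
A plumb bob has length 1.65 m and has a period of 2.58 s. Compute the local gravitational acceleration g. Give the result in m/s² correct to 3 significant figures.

9.79 m/s²

From T = 2π√(L/g), g = 4π²L/T² = 4π² × 1.65/2.580² = 9.79 m/s².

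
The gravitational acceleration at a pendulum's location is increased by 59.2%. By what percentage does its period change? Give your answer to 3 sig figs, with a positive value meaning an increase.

-20.7%

T ∝ 1/√g, so T'/T = 1/√(1.592) = 0.7926.
Percentage change in T = (0.7926 − 1) × 100% = -20.7%.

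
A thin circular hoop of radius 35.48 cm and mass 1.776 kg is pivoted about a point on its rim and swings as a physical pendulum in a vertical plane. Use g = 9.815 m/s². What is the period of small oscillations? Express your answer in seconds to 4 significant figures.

1.689 s

I_cm = mr² = 0.22357 kg·m². The pivot is at distance d = 0.3548 m from the centre of mass.
By the parallel-axis theorem, I = I_cm + md² = 0.22357 + 0.22357 = 0.44714 kg·m².
T = 2π√(I/(mgd)) = 2π√(0.44714/(1.776 × 9.815 × 0.3548)) = 1.689 s.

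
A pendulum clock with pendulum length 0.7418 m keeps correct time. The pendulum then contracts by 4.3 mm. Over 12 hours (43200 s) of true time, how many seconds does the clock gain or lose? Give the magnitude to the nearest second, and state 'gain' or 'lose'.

gain 126 s

T ∝ √L, so T'/T = √(0.73750/0.7418) = 0.997097.
In 43200 s of true time the clock registers 43200/0.997097 = 43325.8 s, so it gains 126 s.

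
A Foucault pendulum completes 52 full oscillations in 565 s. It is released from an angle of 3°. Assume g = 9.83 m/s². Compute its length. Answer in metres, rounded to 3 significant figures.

T = 565/52 = 10.87 s.
From T = 2π√(L/g), L = gT²/(4π²) = 9.83 × 10.87²/(4π²) = 29.4 m.

29.4 m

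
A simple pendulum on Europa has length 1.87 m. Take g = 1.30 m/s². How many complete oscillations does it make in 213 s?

T = 2π√(L/g) = 2π√(1.87/1.30) = 7.536 s.
Number of complete oscillations = ⌊213/7.536⌋ = ⌊28.27⌋ = 28.

28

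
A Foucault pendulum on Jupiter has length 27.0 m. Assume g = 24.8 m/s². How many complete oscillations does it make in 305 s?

46

T = 2π√(L/g) = 2π√(27.0/24.8) = 6.556 s.
Number of complete oscillations = ⌊305/6.556⌋ = ⌊46.52⌋ = 46.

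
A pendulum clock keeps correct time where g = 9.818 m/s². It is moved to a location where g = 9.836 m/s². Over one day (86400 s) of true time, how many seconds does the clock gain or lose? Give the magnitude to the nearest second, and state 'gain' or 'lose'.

gain 79 s

The clock's period scales as T ∝ 1/√g, so T'/T = √(9.818/9.836) = 0.999085.
In 86400 s of true time the clock registers 86400/0.999085 = 86479.2 s, so it gains 79 s.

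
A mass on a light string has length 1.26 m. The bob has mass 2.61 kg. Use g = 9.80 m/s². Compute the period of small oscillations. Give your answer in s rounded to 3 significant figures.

2.25 s

T = 2π√(L/g) = 2π√(1.26/9.80) = 2π × 0.3586 = 2.25 s.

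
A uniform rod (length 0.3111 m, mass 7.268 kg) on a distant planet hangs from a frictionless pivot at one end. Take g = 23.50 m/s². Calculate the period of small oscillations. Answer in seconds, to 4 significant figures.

For a physical pendulum T = 2π√(I/(mgd)), with d = 0.15555 m from pivot to centre of mass.
I_cm = mL²/12 = 7.268 × 0.3111²/12 = 0.058618 kg·m²; I = I_cm + md² = 0.058618 + 7.268 × 0.15555² = 0.23447 kg·m².
T = 2π√(0.23447/(7.268 × 23.50 × 0.15555)) = 0.5903 s.

0.5903 s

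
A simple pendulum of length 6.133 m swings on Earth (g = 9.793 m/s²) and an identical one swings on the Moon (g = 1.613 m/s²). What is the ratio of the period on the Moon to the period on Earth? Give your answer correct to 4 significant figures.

T ∝ 1/√g, so T₂/T₁ = √(g₁/g₂) = √(9.793/1.613) = 2.464.

2.464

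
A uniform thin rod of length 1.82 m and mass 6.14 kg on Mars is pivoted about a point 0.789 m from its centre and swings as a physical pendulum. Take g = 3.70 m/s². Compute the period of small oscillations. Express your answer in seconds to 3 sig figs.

For a physical pendulum T = 2π√(I/(mgd)), with d = 0.7890 m from pivot to centre of mass.
I_cm = mL²/12 = 6.14 × 1.82²/12 = 1.695 kg·m²; I = I_cm + md² = 1.695 + 6.14 × 0.7890² = 5.517 kg·m².
T = 2π√(5.517/(6.14 × 3.70 × 0.7890)) = 3.49 s.

3.49 s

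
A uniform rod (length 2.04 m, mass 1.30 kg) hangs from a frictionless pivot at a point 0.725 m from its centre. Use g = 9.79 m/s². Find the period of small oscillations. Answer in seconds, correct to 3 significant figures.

2.20 s

For a physical pendulum T = 2π√(I/(mgd)), with d = 0.7250 m from pivot to centre of mass.
I_cm = mL²/12 = 1.30 × 2.04²/12 = 0.4508 kg·m²; I = I_cm + md² = 0.4508 + 1.30 × 0.7250² = 1.134 kg·m².
T = 2π√(1.134/(1.30 × 9.79 × 0.7250)) = 2.20 s.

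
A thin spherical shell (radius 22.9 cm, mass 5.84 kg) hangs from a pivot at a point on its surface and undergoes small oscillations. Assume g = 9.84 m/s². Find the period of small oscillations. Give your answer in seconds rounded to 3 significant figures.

I_cm = (2/3)mr² = 0.2042 kg·m². The pivot is at distance d = 0.229 m from the centre of mass.
By the parallel-axis theorem, I = I_cm + md² = 0.2042 + 0.3063 = 0.5104 kg·m².
T = 2π√(I/(mgd)) = 2π√(0.5104/(5.84 × 9.84 × 0.229)) = 1.24 s.

1.24 s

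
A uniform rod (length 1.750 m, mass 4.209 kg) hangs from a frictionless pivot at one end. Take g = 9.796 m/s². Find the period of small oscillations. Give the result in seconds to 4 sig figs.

2.168 s

For a physical pendulum T = 2π√(I/(mgd)), with d = 0.87500 m from pivot to centre of mass.
I_cm = mL²/12 = 4.209 × 1.750²/12 = 1.0742 kg·m²; I = I_cm + md² = 1.0742 + 4.209 × 0.87500² = 4.2967 kg·m².
T = 2π√(4.2967/(4.209 × 9.796 × 0.87500)) = 2.168 s.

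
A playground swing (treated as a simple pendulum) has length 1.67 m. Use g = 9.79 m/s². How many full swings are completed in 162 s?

62

T = 2π√(L/g) = 2π√(1.67/9.79) = 2.595 s.
Number of complete oscillations = ⌊162/2.595⌋ = ⌊62.43⌋ = 62.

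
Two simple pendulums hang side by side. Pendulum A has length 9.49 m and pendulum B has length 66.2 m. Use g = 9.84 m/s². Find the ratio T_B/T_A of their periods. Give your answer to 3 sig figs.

T ∝ √L, so T_B/T_A = √(L_B/L_A) = √(66.2/9.49) = 2.64.

2.64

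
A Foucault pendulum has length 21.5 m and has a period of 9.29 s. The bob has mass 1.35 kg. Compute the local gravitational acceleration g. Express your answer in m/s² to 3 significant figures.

From T = 2π√(L/g), g = 4π²L/T² = 4π² × 21.5/9.290² = 9.83 m/s².

9.83 m/s²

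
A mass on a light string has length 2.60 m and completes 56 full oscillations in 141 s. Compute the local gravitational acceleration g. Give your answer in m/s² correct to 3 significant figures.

T = 141/56 = 2.518 s.
From T = 2π√(L/g), g = 4π²L/T² = 4π² × 2.60/2.518² = 16.2 m/s².

16.2 m/s²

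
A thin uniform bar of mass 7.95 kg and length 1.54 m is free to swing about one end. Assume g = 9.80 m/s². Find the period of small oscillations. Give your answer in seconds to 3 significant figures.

2.03 s

For a physical pendulum T = 2π√(I/(mgd)), with d = 0.7700 m from pivot to centre of mass.
I_cm = mL²/12 = 7.95 × 1.54²/12 = 1.571 kg·m²; I = I_cm + md² = 1.571 + 7.95 × 0.7700² = 6.285 kg·m².
T = 2π√(6.285/(7.95 × 9.80 × 0.7700)) = 2.03 s.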